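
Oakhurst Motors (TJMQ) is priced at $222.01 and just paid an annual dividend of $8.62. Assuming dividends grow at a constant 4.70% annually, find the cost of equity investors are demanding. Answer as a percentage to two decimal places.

Rearranging the constant-growth DDM: r = D₁/P₀ + g.
D₁ = 8.62 × (1 + 0.047) = 9.0251.
r = 9.0251 / 222.01 + 0.047 = 0.04065 + 0.047 = 0.08765

8.77%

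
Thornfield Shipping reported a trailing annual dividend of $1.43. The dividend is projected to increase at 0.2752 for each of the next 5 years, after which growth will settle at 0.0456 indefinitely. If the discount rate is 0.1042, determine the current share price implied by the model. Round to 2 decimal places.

$63.66

Two-stage DDM. Project D₁…D_5 at 0.2752, terminal growth 0.0456, discount at r = 0.1042.
D_1 = 1.8235
D_2 = 2.3254
D_3 = 2.9653
D_4 = 3.7814
D_5 = 4.8220
Terminal value at t=5: TV = D_6/(r−g) = 5.0419/(0.1042−0.0456) = 86.0390
P₀ = 1.8235/(1+0.1042)^1 + 2.3254/(1+0.1042)^2 + 2.9653/(1+0.1042)^3 + 3.7814/(1+0.1042)^4 + 4.8220/(1+0.1042)^5 + 86.0390/(1+0.1042)^5 = 63.6576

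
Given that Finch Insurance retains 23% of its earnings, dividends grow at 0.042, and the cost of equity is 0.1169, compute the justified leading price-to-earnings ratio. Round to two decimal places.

10.28

Payout ratio b = 1 − 0.23 = 0.77.
Justified leading P/E = b/(r−g) = 0.77/(0.1169−0.042) = 10.2804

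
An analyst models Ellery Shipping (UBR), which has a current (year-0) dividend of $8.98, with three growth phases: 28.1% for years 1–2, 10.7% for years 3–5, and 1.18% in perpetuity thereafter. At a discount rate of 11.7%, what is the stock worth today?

$167.48

Three-stage DDM. Project D₁…D_5; terminal Gordon value at t=5 with g = 0.0118; discount at r = 0.117.
D_1 = 11.5034
D_2 = 14.7358
D_3 = 16.3126
D_4 = 18.0580
D_5 = 19.9902
TV_5 = 20.2261/(0.117−0.0118) = 192.2633
P₀ = Σ Dₜ/(1+r)ᵗ + TV_5/(1+r)^5 = 167.4781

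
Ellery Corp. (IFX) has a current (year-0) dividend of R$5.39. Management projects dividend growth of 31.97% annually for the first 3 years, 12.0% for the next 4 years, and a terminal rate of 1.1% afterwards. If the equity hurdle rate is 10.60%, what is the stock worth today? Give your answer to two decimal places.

Three-stage DDM. Project D₁…D_7; terminal Gordon value at t=7 with g = 0.011; discount at r = 0.106.
D_1 = 7.1132
D_2 = 9.3873
D_3 = 12.3884
D_4 = 13.8750
D_5 = 15.5400
D_6 = 17.4048
D_7 = 19.4934
TV_7 = 19.7078/(0.106−0.011) = 207.4503
P₀ = Σ Dₜ/(1+r)ᵗ + TV_7/(1+r)^7 = 163.5414

R$163.54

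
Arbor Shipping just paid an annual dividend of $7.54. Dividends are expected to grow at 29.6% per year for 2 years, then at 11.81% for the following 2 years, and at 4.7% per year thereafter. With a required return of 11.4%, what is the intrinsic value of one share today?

$200.15

Three-stage DDM. Project D₁…D_4; terminal Gordon value at t=4 with g = 0.047; discount at r = 0.114.
D_1 = 9.7718
D_2 = 12.6643
D_3 = 14.1600
D_4 = 15.8323
TV_4 = 16.5764/(0.114−0.047) = 247.4084
P₀ = Σ Dₜ/(1+r)ᵗ + TV_4/(1+r)^4 = 200.1469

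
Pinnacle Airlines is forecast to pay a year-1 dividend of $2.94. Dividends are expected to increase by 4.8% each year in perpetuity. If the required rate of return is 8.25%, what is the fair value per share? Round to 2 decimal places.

$85.22

Gordon growth model: P₀ = D₁/(r − g), with D₁ = 2.94 given directly.
P₀ = 2.9400 / (0.0825 − 0.048) = 2.9400 / 0.0345 = 85.2174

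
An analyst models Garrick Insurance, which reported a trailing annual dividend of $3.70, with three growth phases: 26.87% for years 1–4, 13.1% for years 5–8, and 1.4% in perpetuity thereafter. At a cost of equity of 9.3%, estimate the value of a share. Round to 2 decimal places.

$149.91

Three-stage DDM. Project D₁…D_8; terminal Gordon value at t=8 with g = 0.014; discount at r = 0.093.
D_1 = 4.6942
D_2 = 5.9555
D_3 = 7.5558
D_4 = 9.5860
D_5 = 10.8418
D_6 = 12.2620
D_7 = 13.8684
D_8 = 15.6851
TV_8 = 15.9047/(0.093−0.014) = 201.3255
P₀ = Σ Dₜ/(1+r)ᵗ + TV_8/(1+r)^8 = 149.9089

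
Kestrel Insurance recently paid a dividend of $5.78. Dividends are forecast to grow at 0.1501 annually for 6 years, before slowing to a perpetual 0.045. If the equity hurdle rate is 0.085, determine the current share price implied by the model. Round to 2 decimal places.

Two-stage DDM. Project D₁…D_6 at 0.1501, terminal growth 0.045, discount at r = 0.085.
D_1 = 6.6476
D_2 = 7.6454
D_3 = 8.7930
D_4 = 10.1128
D_5 = 11.6307
D_6 = 13.3765
Terminal value at t=6: TV = D_7/(r−g) = 13.9784/(0.085−0.045) = 349.4602
P₀ = 6.6476/(1+0.085)^1 + 7.6454/(1+0.085)^2 + 8.7930/(1+0.085)^3 + 10.1128/(1+0.085)^4 + 11.6307/(1+0.085)^5 + 13.3765/(1+0.085)^6 + 349.4602/(1+0.085)^6 = 256.9363

$256.94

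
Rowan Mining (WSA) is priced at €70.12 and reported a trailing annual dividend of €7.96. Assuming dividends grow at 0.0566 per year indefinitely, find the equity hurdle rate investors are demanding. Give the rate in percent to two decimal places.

Rearranging the constant-growth DDM: r = D₁/P₀ + g.
D₁ = 7.96 × (1 + 0.0566) = 8.4105.
r = 8.4105 / 70.12 + 0.0566 = 0.11994 + 0.0566 = 0.17654

17.65%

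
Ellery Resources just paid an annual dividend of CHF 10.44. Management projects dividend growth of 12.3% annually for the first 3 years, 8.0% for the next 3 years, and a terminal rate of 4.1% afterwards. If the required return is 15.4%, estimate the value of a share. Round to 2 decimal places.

Three-stage DDM. Project D₁…D_6; terminal Gordon value at t=6 with g = 0.041; discount at r = 0.154.
D_1 = 11.7241
D_2 = 13.1662
D_3 = 14.7856
D_4 = 15.9685
D_5 = 17.2460
D_6 = 18.6256
TV_6 = 19.3893/(0.154−0.041) = 171.5866
P₀ = Σ Dₜ/(1+r)ᵗ + TV_6/(1+r)^6 = 127.6365

CHF 127.64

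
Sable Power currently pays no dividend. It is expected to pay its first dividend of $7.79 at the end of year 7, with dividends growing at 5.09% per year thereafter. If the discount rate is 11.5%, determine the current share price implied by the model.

Deferred-dividend DDM. At t=6 the remaining stream is a growing perpetuity with first payment D_7 = 7.79.
V_6 = D_7/(r−g) = 7.79/(0.115−0.0509) = 121.5289
P₀ = V_6/(1+r)^6 = 121.5289/(1+0.115)^6 = 63.2456

$63.25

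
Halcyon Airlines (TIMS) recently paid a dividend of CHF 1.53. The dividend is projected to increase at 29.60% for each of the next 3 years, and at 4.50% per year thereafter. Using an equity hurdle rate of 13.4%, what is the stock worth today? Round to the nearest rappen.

CHF 32.85

Two-stage DDM. Project D₁…D_3 at 0.296, terminal growth 0.045, discount at r = 0.134.
D_1 = 1.9829
D_2 = 2.5698
D_3 = 3.3305
Terminal value at t=3: TV = D_4/(r−g) = 3.4803/(0.134−0.045) = 39.1050
P₀ = 1.9829/(1+0.134)^1 + 2.5698/(1+0.134)^2 + 3.3305/(1+0.134)^3 + 39.1050/(1+0.134)^3 = 32.8468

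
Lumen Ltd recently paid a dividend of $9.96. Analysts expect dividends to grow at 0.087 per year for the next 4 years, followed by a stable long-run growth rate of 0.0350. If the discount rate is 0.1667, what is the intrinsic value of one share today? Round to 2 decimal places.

$92.46

Two-stage DDM. Project D₁…D_4 at 0.087, terminal growth 0.035, discount at r = 0.1667.
D_1 = 10.8265
D_2 = 11.7684
D_3 = 12.7923
D_4 = 13.9052
Terminal value at t=4: TV = D_5/(r−g) = 14.3919/(0.1667−0.035) = 109.2778
P₀ = 10.8265/(1+0.1667)^1 + 11.7684/(1+0.1667)^2 + 12.7923/(1+0.1667)^3 + 13.9052/(1+0.1667)^4 + 109.2778/(1+0.1667)^4 = 92.4639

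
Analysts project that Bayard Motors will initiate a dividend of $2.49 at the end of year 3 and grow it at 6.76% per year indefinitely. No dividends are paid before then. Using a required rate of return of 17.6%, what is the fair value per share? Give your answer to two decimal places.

$16.61

Deferred-dividend DDM. At t=2 the remaining stream is a growing perpetuity with first payment D_3 = 2.49.
V_2 = D_3/(r−g) = 2.49/(0.176−0.0676) = 22.9705
P₀ = V_2/(1+r)^2 = 22.9705/(1+0.176)^2 = 16.6095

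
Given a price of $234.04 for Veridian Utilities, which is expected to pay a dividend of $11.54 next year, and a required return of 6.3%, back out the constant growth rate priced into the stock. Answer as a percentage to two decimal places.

1.37%

From P₀ = D₁/(r − g), the implied growth is g = r − D₁/P₀.
g = 0.063 − 11.54/234.04 = 0.063 − 0.04931 = 0.01369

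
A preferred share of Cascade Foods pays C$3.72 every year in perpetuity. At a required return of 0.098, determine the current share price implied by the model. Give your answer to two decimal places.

Zero-growth DDM (perpetuity): P₀ = D/r = 3.72 / 0.098 = 37.9592

C$37.96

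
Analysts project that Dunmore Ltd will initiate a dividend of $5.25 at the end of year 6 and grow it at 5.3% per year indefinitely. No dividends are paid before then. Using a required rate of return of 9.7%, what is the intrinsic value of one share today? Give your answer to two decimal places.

Deferred-dividend DDM. At t=5 the remaining stream is a growing perpetuity with first payment D_6 = 5.25.
V_5 = D_6/(r−g) = 5.25/(0.097−0.053) = 119.3182
P₀ = V_5/(1+r)^5 = 119.3182/(1+0.097)^5 = 75.1058

$75.11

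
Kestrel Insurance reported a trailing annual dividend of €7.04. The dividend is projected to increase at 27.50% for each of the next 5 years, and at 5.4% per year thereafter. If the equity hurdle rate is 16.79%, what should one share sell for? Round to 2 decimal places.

€147.17

Two-stage DDM. Project D₁…D_5 at 0.275, terminal growth 0.054, discount at r = 0.1679.
D_1 = 8.9760
D_2 = 11.4444
D_3 = 14.5916
D_4 = 18.6043
D_5 = 23.7205
Terminal value at t=5: TV = D_6/(r−g) = 25.0014/(0.1679−0.054) = 219.5030
P₀ = 8.9760/(1+0.1679)^1 + 11.4444/(1+0.1679)^2 + 14.5916/(1+0.1679)^3 + 18.6043/(1+0.1679)^4 + 23.7205/(1+0.1679)^5 + 219.5030/(1+0.1679)^5 = 147.1735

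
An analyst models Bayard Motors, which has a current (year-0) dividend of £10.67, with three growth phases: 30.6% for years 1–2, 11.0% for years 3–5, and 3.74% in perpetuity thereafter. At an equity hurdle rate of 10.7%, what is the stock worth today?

£295.40

Three-stage DDM. Project D₁…D_5; terminal Gordon value at t=5 with g = 0.0374; discount at r = 0.107.
D_1 = 13.9350
D_2 = 18.1991
D_3 = 20.2010
D_4 = 22.4232
D_5 = 24.8897
TV_5 = 25.8206/(0.107−0.0374) = 370.9853
P₀ = Σ Dₜ/(1+r)ᵗ + TV_5/(1+r)^5 = 295.3951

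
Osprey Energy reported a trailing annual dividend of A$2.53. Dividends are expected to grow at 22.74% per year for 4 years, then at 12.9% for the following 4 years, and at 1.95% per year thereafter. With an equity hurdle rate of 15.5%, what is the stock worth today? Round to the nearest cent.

A$46.17

Three-stage DDM. Project D₁…D_8; terminal Gordon value at t=8 with g = 0.0195; discount at r = 0.155.
D_1 = 3.1053
D_2 = 3.8115
D_3 = 4.6782
D_4 = 5.7420
D_5 = 6.4827
D_6 = 7.3190
D_7 = 8.2632
D_8 = 9.3291
TV_8 = 9.5110/(0.155−0.0195) = 70.1922
P₀ = Σ Dₜ/(1+r)ᵗ + TV_8/(1+r)^8 = 46.1677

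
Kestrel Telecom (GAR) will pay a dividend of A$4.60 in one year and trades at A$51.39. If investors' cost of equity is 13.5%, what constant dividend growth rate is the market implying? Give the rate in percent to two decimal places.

4.55%

From P₀ = D₁/(r − g), the implied growth is g = r − D₁/P₀.
g = 0.135 − 4.60/51.39 = 0.135 − 0.08951 = 0.04549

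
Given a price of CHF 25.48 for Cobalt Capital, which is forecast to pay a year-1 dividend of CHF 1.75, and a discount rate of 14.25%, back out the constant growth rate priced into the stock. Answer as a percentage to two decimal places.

7.38%

From P₀ = D₁/(r − g), the implied growth is g = r − D₁/P₀.
g = 0.1425 − 1.75/25.48 = 0.1425 − 0.06868 = 0.07382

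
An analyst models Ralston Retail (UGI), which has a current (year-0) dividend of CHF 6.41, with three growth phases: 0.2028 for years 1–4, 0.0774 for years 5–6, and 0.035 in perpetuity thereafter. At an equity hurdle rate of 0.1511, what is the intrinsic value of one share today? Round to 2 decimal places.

Three-stage DDM. Project D₁…D_6; terminal Gordon value at t=6 with g = 0.035; discount at r = 0.1511.
D_1 = 7.7099
D_2 = 9.2735
D_3 = 11.1542
D_4 = 13.4163
D_5 = 14.4547
D_6 = 15.5735
TV_6 = 16.1186/(0.1511−0.035) = 138.8333
P₀ = Σ Dₜ/(1+r)ᵗ + TV_6/(1+r)^6 = 102.1760

CHF 102.18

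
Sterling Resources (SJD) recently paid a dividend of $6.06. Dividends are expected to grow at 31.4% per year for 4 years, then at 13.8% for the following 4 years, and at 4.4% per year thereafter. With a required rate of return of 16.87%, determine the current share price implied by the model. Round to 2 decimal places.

$141.91

Three-stage DDM. Project D₁…D_8; terminal Gordon value at t=8 with g = 0.044; discount at r = 0.1687.
D_1 = 7.9628
D_2 = 10.4632
D_3 = 13.7486
D_4 = 18.0657
D_5 = 20.5587
D_6 = 23.3958
D_7 = 26.6245
D_8 = 30.2986
TV_8 = 31.6318/(0.1687−0.044) = 253.6630
P₀ = Σ Dₜ/(1+r)ᵗ + TV_8/(1+r)^8 = 141.9117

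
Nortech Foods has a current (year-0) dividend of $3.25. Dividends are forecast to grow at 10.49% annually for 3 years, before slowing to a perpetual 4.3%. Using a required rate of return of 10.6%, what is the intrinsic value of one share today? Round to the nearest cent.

Two-stage DDM. Project D₁…D_3 at 0.1049, terminal growth 0.043, discount at r = 0.106.
D_1 = 3.5909
D_2 = 3.9676
D_3 = 4.3838
Terminal value at t=3: TV = D_4/(r−g) = 4.5723/(0.106−0.043) = 72.5765
P₀ = 3.5909/(1+0.106)^1 + 3.9676/(1+0.106)^2 + 4.3838/(1+0.106)^3 + 72.5765/(1+0.106)^3 = 63.3758

$63.38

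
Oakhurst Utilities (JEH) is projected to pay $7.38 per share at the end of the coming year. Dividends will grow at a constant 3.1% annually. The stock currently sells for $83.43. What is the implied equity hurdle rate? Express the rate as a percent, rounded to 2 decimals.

Rearranging the constant-growth DDM: r = D₁/P₀ + g.
r = 7.3800 / 83.43 + 0.031 = 0.08846 + 0.031 = 0.11946

11.95%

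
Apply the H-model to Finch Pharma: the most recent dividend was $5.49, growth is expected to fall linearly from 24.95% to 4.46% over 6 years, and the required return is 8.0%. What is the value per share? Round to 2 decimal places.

$257.33

H-model: P₀ = D₀[(1+g_L) + H(g_S−g_L)]/(r−g_L), with H = 6/2 = 3.
P₀ = 5.49 × [(1+0.0446) + 3×(0.2495−0.0446)] / (0.08−0.0446)
   = 5.49 × 1.6593 / 0.0354 = 257.3321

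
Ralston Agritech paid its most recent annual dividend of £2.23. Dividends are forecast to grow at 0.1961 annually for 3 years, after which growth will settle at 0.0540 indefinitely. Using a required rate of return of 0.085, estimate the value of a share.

£109.73

Two-stage DDM. Project D₁…D_3 at 0.1961, terminal growth 0.054, discount at r = 0.085.
D_1 = 2.6673
D_2 = 3.1904
D_3 = 3.8160
Terminal value at t=3: TV = D_4/(r−g) = 4.0221/(0.085−0.054) = 129.7437
P₀ = 2.6673/(1+0.085)^1 + 3.1904/(1+0.085)^2 + 3.8160/(1+0.085)^3 + 129.7437/(1+0.085)^3 = 109.7334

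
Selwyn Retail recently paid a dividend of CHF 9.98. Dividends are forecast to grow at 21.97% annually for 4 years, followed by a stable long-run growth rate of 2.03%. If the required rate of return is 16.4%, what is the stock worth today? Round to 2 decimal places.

Two-stage DDM. Project D₁…D_4 at 0.2197, terminal growth 0.0203, discount at r = 0.164.
D_1 = 12.1726
D_2 = 14.8469
D_3 = 18.1088
D_4 = 22.0873
Terminal value at t=4: TV = D_5/(r−g) = 22.5357/(0.164−0.0203) = 156.8244
P₀ = 12.1726/(1+0.164)^1 + 14.8469/(1+0.164)^2 + 18.1088/(1+0.164)^3 + 22.0873/(1+0.164)^4 + 156.8244/(1+0.164)^4 = 130.3580

CHF 130.36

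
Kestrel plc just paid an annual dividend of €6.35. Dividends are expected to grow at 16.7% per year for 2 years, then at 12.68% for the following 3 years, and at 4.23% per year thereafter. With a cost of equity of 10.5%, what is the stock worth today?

Three-stage DDM. Project D₁…D_5; terminal Gordon value at t=5 with g = 0.0423; discount at r = 0.105.
D_1 = 7.4104
D_2 = 8.6480
D_3 = 9.7446
D_4 = 10.9802
D_5 = 12.3725
TV_5 = 12.8958/(0.105−0.0423) = 205.6748
P₀ = Σ Dₜ/(1+r)ᵗ + TV_5/(1+r)^5 = 160.7306

€160.73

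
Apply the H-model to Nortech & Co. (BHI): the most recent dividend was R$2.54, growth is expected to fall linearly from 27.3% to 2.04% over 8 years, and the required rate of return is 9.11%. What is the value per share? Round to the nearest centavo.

H-model: P₀ = D₀[(1+g_L) + H(g_S−g_L)]/(r−g_L), with H = 8/2 = 4.
P₀ = 2.54 × [(1+0.0204) + 4×(0.273−0.0204)] / (0.0911−0.0204)
   = 2.54 × 2.0308 / 0.0707 = 72.9594

R$72.96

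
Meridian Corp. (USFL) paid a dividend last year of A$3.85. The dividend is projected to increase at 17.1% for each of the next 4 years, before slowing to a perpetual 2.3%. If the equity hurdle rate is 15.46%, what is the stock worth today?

Two-stage DDM. Project D₁…D_4 at 0.171, terminal growth 0.023, discount at r = 0.1546.
D_1 = 4.5084
D_2 = 5.2793
D_3 = 6.1820
D_4 = 7.2392
Terminal value at t=4: TV = D_5/(r−g) = 7.4057/(0.1546−0.023) = 56.2740
P₀ = 4.5084/(1+0.1546)^1 + 5.2793/(1+0.1546)^2 + 6.1820/(1+0.1546)^3 + 7.2392/(1+0.1546)^4 + 56.2740/(1+0.1546)^4 = 47.6199

A$47.62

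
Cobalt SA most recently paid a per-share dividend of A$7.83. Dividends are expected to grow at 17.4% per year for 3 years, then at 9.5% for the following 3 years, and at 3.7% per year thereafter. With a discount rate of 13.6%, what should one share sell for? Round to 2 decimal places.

Three-stage DDM. Project D₁…D_6; terminal Gordon value at t=6 with g = 0.037; discount at r = 0.136.
D_1 = 9.1924
D_2 = 10.7919
D_3 = 12.6697
D_4 = 13.8733
D_5 = 15.1913
D_6 = 16.6344
TV_6 = 17.2499/(0.136−0.037) = 174.2416
P₀ = Σ Dₜ/(1+r)ᵗ + TV_6/(1+r)^6 = 130.2711

A$130.27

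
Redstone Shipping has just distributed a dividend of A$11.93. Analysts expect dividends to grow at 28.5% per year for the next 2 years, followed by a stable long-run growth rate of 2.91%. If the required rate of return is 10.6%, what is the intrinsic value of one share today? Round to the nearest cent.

Two-stage DDM. Project D₁…D_2 at 0.285, terminal growth 0.0291, discount at r = 0.106.
D_1 = 15.3300
D_2 = 19.6991
Terminal value at t=2: TV = D_3/(r−g) = 20.2724/(0.106−0.0291) = 263.6197
P₀ = 15.3300/(1+0.106)^1 + 19.6991/(1+0.106)^2 + 263.6197/(1+0.106)^2 = 245.4750

A$245.48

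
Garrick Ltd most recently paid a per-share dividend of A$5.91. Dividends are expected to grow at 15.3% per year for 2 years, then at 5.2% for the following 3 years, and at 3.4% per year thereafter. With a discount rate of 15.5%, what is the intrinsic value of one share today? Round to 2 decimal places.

Three-stage DDM. Project D₁…D_5; terminal Gordon value at t=5 with g = 0.034; discount at r = 0.155.
D_1 = 6.8142
D_2 = 7.8568
D_3 = 8.2654
D_4 = 8.6952
D_5 = 9.1473
TV_5 = 9.4583/(0.155−0.034) = 78.1679
P₀ = Σ Dₜ/(1+r)ᵗ + TV_5/(1+r)^5 = 64.5192

A$64.52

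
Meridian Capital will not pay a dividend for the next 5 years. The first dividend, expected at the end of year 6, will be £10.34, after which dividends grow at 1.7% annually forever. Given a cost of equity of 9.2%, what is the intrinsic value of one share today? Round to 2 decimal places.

£88.79

Deferred-dividend DDM. At t=5 the remaining stream is a growing perpetuity with first payment D_6 = 10.34.
V_5 = D_6/(r−g) = 10.34/(0.092−0.017) = 137.8667
P₀ = V_5/(1+r)^5 = 137.8667/(1+0.092)^5 = 88.7863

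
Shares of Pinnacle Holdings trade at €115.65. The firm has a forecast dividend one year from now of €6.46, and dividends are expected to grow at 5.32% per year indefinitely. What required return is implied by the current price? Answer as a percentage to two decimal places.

10.91%

Rearranging the constant-growth DDM: r = D₁/P₀ + g.
r = 6.4600 / 115.65 + 0.0532 = 0.05586 + 0.0532 = 0.10906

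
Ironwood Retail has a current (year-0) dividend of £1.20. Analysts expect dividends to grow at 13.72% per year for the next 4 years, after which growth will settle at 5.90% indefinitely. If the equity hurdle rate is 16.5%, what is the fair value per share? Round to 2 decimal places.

£15.41

Two-stage DDM. Project D₁…D_4 at 0.1372, terminal growth 0.059, discount at r = 0.165.
D_1 = 1.3646
D_2 = 1.5519
D_3 = 1.7648
D_4 = 2.0069
Terminal value at t=4: TV = D_5/(r−g) = 2.1253/(0.165−0.059) = 20.0502
P₀ = 1.3646/(1+0.165)^1 + 1.5519/(1+0.165)^2 + 1.7648/(1+0.165)^3 + 2.0069/(1+0.165)^4 + 20.0502/(1+0.165)^4 = 15.4051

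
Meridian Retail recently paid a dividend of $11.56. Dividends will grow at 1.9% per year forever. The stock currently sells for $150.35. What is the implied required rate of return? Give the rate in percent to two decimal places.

9.73%

Rearranging the constant-growth DDM: r = D₁/P₀ + g.
D₁ = 11.56 × (1 + 0.019) = 11.7796.
r = 11.7796 / 150.35 + 0.019 = 0.07835 + 0.019 = 0.09735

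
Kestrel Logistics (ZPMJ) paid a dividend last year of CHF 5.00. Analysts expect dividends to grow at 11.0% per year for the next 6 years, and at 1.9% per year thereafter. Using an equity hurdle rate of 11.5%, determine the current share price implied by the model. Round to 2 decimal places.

CHF 81.19

Two-stage DDM. Project D₁…D_6 at 0.11, terminal growth 0.019, discount at r = 0.115.
D_1 = 5.5500
D_2 = 6.1605
D_3 = 6.8382
D_4 = 7.5904
D_5 = 8.4253
D_6 = 9.3521
Terminal value at t=6: TV = D_7/(r−g) = 9.5298/(0.115−0.019) = 99.2684
P₀ = 5.5500/(1+0.115)^1 + 6.1605/(1+0.115)^2 + 6.8382/(1+0.115)^3 + 7.5904/(1+0.115)^4 + 8.4253/(1+0.115)^5 + 9.3521/(1+0.115)^6 + 99.2684/(1+0.115)^6 = 81.1935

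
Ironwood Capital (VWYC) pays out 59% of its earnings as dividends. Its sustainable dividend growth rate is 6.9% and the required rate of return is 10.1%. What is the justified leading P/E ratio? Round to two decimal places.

Justified leading P/E = b/(r−g) = 0.59/(0.101−0.069) = 18.4375

18.44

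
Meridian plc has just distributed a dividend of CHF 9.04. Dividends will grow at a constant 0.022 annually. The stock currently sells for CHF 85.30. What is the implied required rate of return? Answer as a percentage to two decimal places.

13.03%

Rearranging the constant-growth DDM: r = D₁/P₀ + g.
D₁ = 9.04 × (1 + 0.022) = 9.2389.
r = 9.2389 / 85.30 + 0.022 = 0.10831 + 0.022 = 0.13031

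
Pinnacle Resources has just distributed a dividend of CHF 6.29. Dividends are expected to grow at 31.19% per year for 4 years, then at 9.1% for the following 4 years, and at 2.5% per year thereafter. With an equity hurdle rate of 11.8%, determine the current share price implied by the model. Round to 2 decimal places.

CHF 202.22

Three-stage DDM. Project D₁…D_8; terminal Gordon value at t=8 with g = 0.025; discount at r = 0.118.
D_1 = 8.2519
D_2 = 10.8256
D_3 = 14.2021
D_4 = 18.6317
D_5 = 20.3272
D_6 = 22.1770
D_7 = 24.1951
D_8 = 26.3969
TV_8 = 27.0568/(0.118−0.025) = 290.9333
P₀ = Σ Dₜ/(1+r)ᵗ + TV_8/(1+r)^8 = 202.2178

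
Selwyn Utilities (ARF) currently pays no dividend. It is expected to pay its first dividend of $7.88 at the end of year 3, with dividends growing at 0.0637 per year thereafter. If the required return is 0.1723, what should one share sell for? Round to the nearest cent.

Deferred-dividend DDM. At t=2 the remaining stream is a growing perpetuity with first payment D_3 = 7.88.
V_2 = D_3/(r−g) = 7.88/(0.1723−0.0637) = 72.5599
P₀ = V_2/(1+r)^2 = 72.5599/(1+0.1723)^2 = 52.7982

$52.80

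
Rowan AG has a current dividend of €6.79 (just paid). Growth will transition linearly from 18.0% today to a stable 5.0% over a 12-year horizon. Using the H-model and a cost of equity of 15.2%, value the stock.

H-model: P₀ = D₀[(1+g_L) + H(g_S−g_L)]/(r−g_L), with H = 12/2 = 6.
P₀ = 6.79 × [(1+0.05) + 6×(0.18−0.05)] / (0.152−0.05)
   = 6.79 × 1.8300 / 0.102 = 121.8206

€121.82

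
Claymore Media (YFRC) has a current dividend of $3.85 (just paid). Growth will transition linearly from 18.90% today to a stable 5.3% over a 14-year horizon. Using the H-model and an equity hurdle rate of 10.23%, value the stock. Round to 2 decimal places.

H-model: P₀ = D₀[(1+g_L) + H(g_S−g_L)]/(r−g_L), with H = 14/2 = 7.
P₀ = 3.85 × [(1+0.053) + 7×(0.189−0.053)] / (0.1023−0.053)
   = 3.85 × 2.0050 / 0.0493 = 156.5771

$156.58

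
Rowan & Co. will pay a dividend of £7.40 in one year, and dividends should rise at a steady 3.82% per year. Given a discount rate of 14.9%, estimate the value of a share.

£66.79

Gordon growth model: P₀ = D₁/(r − g), with D₁ = 7.40 given directly.
P₀ = 7.4000 / (0.149 − 0.0382) = 7.4000 / 0.1108 = 66.7870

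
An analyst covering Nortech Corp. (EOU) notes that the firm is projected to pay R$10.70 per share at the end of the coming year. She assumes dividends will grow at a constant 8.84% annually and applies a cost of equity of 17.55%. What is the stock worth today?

Gordon growth model: P₀ = D₁/(r − g), with D₁ = 10.70 given directly.
P₀ = 10.7000 / (0.1755 − 0.0884) = 10.7000 / 0.0871 = 122.8473

R$122.85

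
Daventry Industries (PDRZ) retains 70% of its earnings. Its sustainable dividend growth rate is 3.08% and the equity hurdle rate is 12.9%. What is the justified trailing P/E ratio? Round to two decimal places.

Payout ratio b = 1 − 0.70 = 0.30.
Justified trailing P/E = b(1+g)/(r−g) = 0.30×(1+0.0308)/(0.129−0.0308) = 3.1491

3.15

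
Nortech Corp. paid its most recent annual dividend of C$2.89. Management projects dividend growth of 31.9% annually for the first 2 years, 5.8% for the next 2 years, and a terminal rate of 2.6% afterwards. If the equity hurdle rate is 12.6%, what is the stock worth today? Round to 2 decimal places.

C$50.50

Three-stage DDM. Project D₁…D_4; terminal Gordon value at t=4 with g = 0.026; discount at r = 0.126.
D_1 = 3.8119
D_2 = 5.0279
D_3 = 5.3195
D_4 = 5.6281
TV_4 = 5.7744/(0.126−0.026) = 57.7439
P₀ = Σ Dₜ/(1+r)ᵗ + TV_4/(1+r)^4 = 50.4995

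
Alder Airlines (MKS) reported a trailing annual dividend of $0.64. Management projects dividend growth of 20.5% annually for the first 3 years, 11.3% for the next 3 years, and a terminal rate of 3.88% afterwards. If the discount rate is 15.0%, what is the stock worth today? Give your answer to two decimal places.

Three-stage DDM. Project D₁…D_6; terminal Gordon value at t=6 with g = 0.0388; discount at r = 0.15.
D_1 = 0.7712
D_2 = 0.9293
D_3 = 1.1198
D_4 = 1.2463
D_5 = 1.3872
D_6 = 1.5439
TV_6 = 1.6038/(0.15−0.0388) = 14.4229
P₀ = Σ Dₜ/(1+r)ᵗ + TV_6/(1+r)^6 = 10.4148

$10.41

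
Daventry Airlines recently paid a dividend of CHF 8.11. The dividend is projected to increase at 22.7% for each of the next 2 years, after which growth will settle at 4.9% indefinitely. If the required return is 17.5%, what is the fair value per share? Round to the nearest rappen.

CHF 90.94

Two-stage DDM. Project D₁…D_2 at 0.227, terminal growth 0.049, discount at r = 0.175.
D_1 = 9.9510
D_2 = 12.2098
Terminal value at t=2: TV = D_3/(r−g) = 12.8081/(0.175−0.049) = 101.6518
P₀ = 9.9510/(1+0.175)^1 + 12.2098/(1+0.175)^2 + 101.6518/(1+0.175)^2 = 90.9400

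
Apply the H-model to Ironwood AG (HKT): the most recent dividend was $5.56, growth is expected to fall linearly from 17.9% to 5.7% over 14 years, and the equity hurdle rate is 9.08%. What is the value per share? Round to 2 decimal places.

$314.35

H-model: P₀ = D₀[(1+g_L) + H(g_S−g_L)]/(r−g_L), with H = 14/2 = 7.
P₀ = 5.56 × [(1+0.057) + 7×(0.179−0.057)] / (0.0908−0.057)
   = 5.56 × 1.9110 / 0.0338 = 314.3538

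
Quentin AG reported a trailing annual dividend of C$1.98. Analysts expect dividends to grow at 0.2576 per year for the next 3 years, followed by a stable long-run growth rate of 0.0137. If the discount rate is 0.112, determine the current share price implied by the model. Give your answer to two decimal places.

C$37.17

Two-stage DDM. Project D₁…D_3 at 0.2576, terminal growth 0.0137, discount at r = 0.112.
D_1 = 2.4900
D_2 = 3.1315
D_3 = 3.9382
Terminal value at t=3: TV = D_4/(r−g) = 3.9921/(0.112−0.0137) = 40.6115
P₀ = 2.4900/(1+0.112)^1 + 3.1315/(1+0.112)^2 + 3.9382/(1+0.112)^3 + 40.6115/(1+0.112)^3 = 37.1706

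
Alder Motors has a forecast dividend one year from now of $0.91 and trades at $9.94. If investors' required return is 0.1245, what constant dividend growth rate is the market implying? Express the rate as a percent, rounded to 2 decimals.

3.30%

From P₀ = D₁/(r − g), the implied growth is g = r − D₁/P₀.
g = 0.1245 − 0.91/9.94 = 0.1245 − 0.09155 = 0.03295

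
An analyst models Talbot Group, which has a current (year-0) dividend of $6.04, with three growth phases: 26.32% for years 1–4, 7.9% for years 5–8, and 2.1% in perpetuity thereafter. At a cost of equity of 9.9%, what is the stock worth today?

$203.14

Three-stage DDM. Project D₁…D_8; terminal Gordon value at t=8 with g = 0.021; discount at r = 0.099.
D_1 = 7.6297
D_2 = 9.6379
D_3 = 12.1746
D_4 = 15.3789
D_5 = 16.5938
D_6 = 17.9048
D_7 = 19.3192
D_8 = 20.8454
TV_8 = 21.2832/(0.099−0.021) = 272.8615
P₀ = Σ Dₜ/(1+r)ᵗ + TV_8/(1+r)^8 = 203.1430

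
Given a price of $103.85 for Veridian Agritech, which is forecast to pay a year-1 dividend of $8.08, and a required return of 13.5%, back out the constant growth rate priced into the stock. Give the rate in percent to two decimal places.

5.72%

From P₀ = D₁/(r − g), the implied growth is g = r − D₁/P₀.
g = 0.135 − 8.08/103.85 = 0.135 − 0.07780 = 0.05720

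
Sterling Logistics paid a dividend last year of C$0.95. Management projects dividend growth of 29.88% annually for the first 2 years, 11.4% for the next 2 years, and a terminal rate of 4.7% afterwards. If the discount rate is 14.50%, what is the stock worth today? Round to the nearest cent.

Three-stage DDM. Project D₁…D_4; terminal Gordon value at t=4 with g = 0.047; discount at r = 0.145.
D_1 = 1.2339
D_2 = 1.6025
D_3 = 1.7852
D_4 = 1.9887
TV_4 = 2.0822/(0.145−0.047) = 21.2471
P₀ = Σ Dₜ/(1+r)ᵗ + TV_4/(1+r)^4 = 17.0080

C$17.01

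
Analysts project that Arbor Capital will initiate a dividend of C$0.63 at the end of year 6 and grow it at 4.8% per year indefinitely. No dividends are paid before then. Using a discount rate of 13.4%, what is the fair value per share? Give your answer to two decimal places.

Deferred-dividend DDM. At t=5 the remaining stream is a growing perpetuity with first payment D_6 = 0.63.
V_5 = D_6/(r−g) = 0.63/(0.134−0.048) = 7.3256
P₀ = V_5/(1+r)^5 = 7.3256/(1+0.134)^5 = 3.9064

C$3.91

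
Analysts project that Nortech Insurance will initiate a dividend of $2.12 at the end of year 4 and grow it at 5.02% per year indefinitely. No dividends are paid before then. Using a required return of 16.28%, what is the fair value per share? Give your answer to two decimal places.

Deferred-dividend DDM. At t=3 the remaining stream is a growing perpetuity with first payment D_4 = 2.12.
V_3 = D_4/(r−g) = 2.12/(0.1628−0.0502) = 18.8277
P₀ = V_3/(1+r)^3 = 18.8277/(1+0.1628)^3 = 11.9752

$11.98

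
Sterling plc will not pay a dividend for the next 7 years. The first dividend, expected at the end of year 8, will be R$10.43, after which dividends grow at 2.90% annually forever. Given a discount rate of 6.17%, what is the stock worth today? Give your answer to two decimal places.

R$209.76

Deferred-dividend DDM. At t=7 the remaining stream is a growing perpetuity with first payment D_8 = 10.43.
V_7 = D_8/(r−g) = 10.43/(0.0617−0.029) = 318.9602
P₀ = V_7/(1+r)^7 = 318.9602/(1+0.0617)^7 = 209.7606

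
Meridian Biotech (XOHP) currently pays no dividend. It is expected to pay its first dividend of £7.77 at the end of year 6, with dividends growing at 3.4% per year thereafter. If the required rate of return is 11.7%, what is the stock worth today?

£53.84

Deferred-dividend DDM. At t=5 the remaining stream is a growing perpetuity with first payment D_6 = 7.77.
V_5 = D_6/(r−g) = 7.77/(0.117−0.034) = 93.6145
P₀ = V_5/(1+r)^5 = 93.6145/(1+0.117)^5 = 53.8365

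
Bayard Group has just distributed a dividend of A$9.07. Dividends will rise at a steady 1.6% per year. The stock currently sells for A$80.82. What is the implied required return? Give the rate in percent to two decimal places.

Rearranging the constant-growth DDM: r = D₁/P₀ + g.
D₁ = 9.07 × (1 + 0.016) = 9.2151.
r = 9.2151 / 80.82 + 0.016 = 0.11402 + 0.016 = 0.13002

13.00%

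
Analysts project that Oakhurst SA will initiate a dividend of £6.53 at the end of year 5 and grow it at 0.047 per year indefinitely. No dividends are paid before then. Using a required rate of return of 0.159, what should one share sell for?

£32.31

Deferred-dividend DDM. At t=4 the remaining stream is a growing perpetuity with first payment D_5 = 6.53.
V_4 = D_5/(r−g) = 6.53/(0.159−0.047) = 58.3036
P₀ = V_4/(1+r)^4 = 58.3036/(1+0.159)^4 = 32.3118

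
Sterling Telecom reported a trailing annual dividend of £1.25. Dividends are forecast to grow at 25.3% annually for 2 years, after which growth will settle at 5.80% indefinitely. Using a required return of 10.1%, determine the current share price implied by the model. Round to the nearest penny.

Two-stage DDM. Project D₁…D_2 at 0.253, terminal growth 0.058, discount at r = 0.101.
D_1 = 1.5663
D_2 = 1.9625
Terminal value at t=2: TV = D_3/(r−g) = 2.0763/(0.101−0.058) = 48.2869
P₀ = 1.5663/(1+0.101)^1 + 1.9625/(1+0.101)^2 + 48.2869/(1+0.101)^2 = 42.8756

£42.88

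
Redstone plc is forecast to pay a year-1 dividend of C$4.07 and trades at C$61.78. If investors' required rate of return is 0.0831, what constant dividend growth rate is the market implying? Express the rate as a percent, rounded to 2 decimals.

1.72%

From P₀ = D₁/(r − g), the implied growth is g = r − D₁/P₀.
g = 0.0831 − 4.07/61.78 = 0.0831 − 0.06588 = 0.01722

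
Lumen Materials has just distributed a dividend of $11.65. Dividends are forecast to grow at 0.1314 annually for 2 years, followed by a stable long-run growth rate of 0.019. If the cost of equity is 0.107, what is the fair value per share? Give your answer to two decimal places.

$164.99

Two-stage DDM. Project D₁…D_2 at 0.1314, terminal growth 0.019, discount at r = 0.107.
D_1 = 13.1808
D_2 = 14.9128
Terminal value at t=2: TV = D_3/(r−g) = 15.1961/(0.107−0.019) = 172.6831
P₀ = 13.1808/(1+0.107)^1 + 14.9128/(1+0.107)^2 + 172.6831/(1+0.107)^2 = 164.9901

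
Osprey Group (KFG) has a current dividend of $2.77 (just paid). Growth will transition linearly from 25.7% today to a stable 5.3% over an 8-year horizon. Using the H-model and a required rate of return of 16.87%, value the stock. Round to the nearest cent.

$44.75

H-model: P₀ = D₀[(1+g_L) + H(g_S−g_L)]/(r−g_L), with H = 8/2 = 4.
P₀ = 2.77 × [(1+0.053) + 4×(0.257−0.053)] / (0.1687−0.053)
   = 2.77 × 1.8690 / 0.1157 = 44.7462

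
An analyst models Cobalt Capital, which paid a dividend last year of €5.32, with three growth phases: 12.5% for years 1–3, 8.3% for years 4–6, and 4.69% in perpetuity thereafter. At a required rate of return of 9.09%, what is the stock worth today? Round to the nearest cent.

€170.06

Three-stage DDM. Project D₁…D_6; terminal Gordon value at t=6 with g = 0.0469; discount at r = 0.0909.
D_1 = 5.9850
D_2 = 6.7331
D_3 = 7.5748
D_4 = 8.2035
D_5 = 8.8844
D_6 = 9.6218
TV_6 = 10.0730/(0.0909−0.0469) = 228.9323
P₀ = Σ Dₜ/(1+r)ᵗ + TV_6/(1+r)^6 = 170.0609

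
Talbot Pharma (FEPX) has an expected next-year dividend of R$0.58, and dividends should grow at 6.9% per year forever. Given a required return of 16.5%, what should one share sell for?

Gordon growth model: P₀ = D₁/(r − g), with D₁ = 0.58 given directly.
P₀ = 0.5800 / (0.165 − 0.069) = 0.5800 / 0.096 = 6.0417

R$6.04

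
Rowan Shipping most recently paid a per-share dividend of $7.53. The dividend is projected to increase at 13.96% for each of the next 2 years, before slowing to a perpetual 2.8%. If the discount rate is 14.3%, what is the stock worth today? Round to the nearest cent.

$81.90

Two-stage DDM. Project D₁…D_2 at 0.1396, terminal growth 0.028, discount at r = 0.143.
D_1 = 8.5812
D_2 = 9.7791
Terminal value at t=2: TV = D_3/(r−g) = 10.0529/(0.143−0.028) = 87.4168
P₀ = 8.5812/(1+0.143)^1 + 9.7791/(1+0.143)^2 + 87.4168/(1+0.143)^2 = 81.9047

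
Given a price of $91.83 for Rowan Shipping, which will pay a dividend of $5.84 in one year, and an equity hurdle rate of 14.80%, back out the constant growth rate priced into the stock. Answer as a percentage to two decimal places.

From P₀ = D₁/(r − g), the implied growth is g = r − D₁/P₀.
g = 0.148 − 5.84/91.83 = 0.148 − 0.06360 = 0.08440

8.44%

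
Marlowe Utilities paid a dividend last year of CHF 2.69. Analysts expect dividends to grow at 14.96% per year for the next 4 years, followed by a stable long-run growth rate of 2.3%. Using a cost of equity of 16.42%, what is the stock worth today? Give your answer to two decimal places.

Two-stage DDM. Project D₁…D_4 at 0.1496, terminal growth 0.023, discount at r = 0.1642.
D_1 = 3.0924
D_2 = 3.5551
D_3 = 4.0869
D_4 = 4.6983
Terminal value at t=4: TV = D_5/(r−g) = 4.8063/(0.1642−0.023) = 34.0393
P₀ = 3.0924/(1+0.1642)^1 + 3.5551/(1+0.1642)^2 + 4.0869/(1+0.1642)^3 + 4.6983/(1+0.1642)^4 + 34.0393/(1+0.1642)^4 = 28.9566

CHF 28.96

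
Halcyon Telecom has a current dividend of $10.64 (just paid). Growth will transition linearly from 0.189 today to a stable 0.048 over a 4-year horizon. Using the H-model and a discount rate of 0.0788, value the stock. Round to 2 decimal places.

H-model: P₀ = D₀[(1+g_L) + H(g_S−g_L)]/(r−g_L), with H = 4/2 = 2.
P₀ = 10.64 × [(1+0.048) + 2×(0.189−0.048)] / (0.0788−0.048)
   = 10.64 × 1.3300 / 0.0308 = 459.4545

$459.45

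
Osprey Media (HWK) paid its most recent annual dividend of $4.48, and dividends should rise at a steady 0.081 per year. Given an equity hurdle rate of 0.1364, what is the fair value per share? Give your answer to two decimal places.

Gordon growth model: P₀ = D₁/(r − g). D₁ = 4.48 × (1 + 0.081) = 4.8429.
P₀ = 4.8429 / (0.1364 − 0.081) = 4.8429 / 0.0554 = 87.4166

$87.42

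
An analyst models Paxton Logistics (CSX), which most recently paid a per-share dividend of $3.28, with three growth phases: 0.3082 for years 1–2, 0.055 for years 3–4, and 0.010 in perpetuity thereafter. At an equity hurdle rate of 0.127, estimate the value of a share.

$49.67

Three-stage DDM. Project D₁…D_4; terminal Gordon value at t=4 with g = 0.01; discount at r = 0.127.
D_1 = 4.2909
D_2 = 5.6134
D_3 = 5.9221
D_4 = 6.2478
TV_4 = 6.3103/(0.127−0.01) = 53.9340
P₀ = Σ Dₜ/(1+r)ᵗ + TV_4/(1+r)^4 = 49.6692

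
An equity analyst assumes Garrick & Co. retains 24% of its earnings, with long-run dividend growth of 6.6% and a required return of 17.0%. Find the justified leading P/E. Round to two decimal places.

Payout ratio b = 1 − 0.24 = 0.76.
Justified leading P/E = b/(r−g) = 0.76/(0.17−0.066) = 7.3077

7.31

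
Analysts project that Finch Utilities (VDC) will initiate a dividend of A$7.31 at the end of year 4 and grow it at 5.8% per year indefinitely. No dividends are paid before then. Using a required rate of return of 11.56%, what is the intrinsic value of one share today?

A$91.40

Deferred-dividend DDM. At t=3 the remaining stream is a growing perpetuity with first payment D_4 = 7.31.
V_3 = D_4/(r−g) = 7.31/(0.1156−0.058) = 126.9097
P₀ = V_3/(1+r)^3 = 126.9097/(1+0.1156)^3 = 91.4049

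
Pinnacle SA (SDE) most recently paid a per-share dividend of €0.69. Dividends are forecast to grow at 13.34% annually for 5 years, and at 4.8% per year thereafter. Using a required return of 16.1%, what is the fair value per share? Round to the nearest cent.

€8.89

Two-stage DDM. Project D₁…D_5 at 0.1334, terminal growth 0.048, discount at r = 0.161.
D_1 = 0.7820
D_2 = 0.8864
D_3 = 1.0046
D_4 = 1.1386
D_5 = 1.2905
Terminal value at t=5: TV = D_6/(r−g) = 1.3525/(0.161−0.048) = 11.9687
P₀ = 0.7820/(1+0.161)^1 + 0.8864/(1+0.161)^2 + 1.0046/(1+0.161)^3 + 1.1386/(1+0.161)^4 + 1.2905/(1+0.161)^5 + 11.9687/(1+0.161)^5 = 8.8856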